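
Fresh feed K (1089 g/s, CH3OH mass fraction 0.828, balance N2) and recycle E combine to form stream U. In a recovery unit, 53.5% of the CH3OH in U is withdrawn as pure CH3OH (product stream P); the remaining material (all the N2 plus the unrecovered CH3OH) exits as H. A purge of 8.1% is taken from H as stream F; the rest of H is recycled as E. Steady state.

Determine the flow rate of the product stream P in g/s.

CH3OH in U: m_A = 1089×0.828 + (1−0.081)·(1−0.535)·m_A, so m_A = 901.69/0.5727 = 1574.6 g/s.
Product P = 0.535×1574.6 = 842.39 g/s.

842.4 g/s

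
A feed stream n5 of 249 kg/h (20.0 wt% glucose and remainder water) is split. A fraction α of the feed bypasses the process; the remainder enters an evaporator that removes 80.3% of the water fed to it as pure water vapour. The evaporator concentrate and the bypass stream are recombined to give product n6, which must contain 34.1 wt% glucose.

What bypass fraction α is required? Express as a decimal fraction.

All 249×0.200 = 49.8 kg/h of glucose reaches n6, so n6 = 49.8/0.341 = 146.04 kg/h and vapour = 102.96 kg/h.
The evaporator receives (1−α)·249 of feed at 0.800 water and removes 0.803 of that water:
0.803×0.800×(1−α)×249 = 102.96
(1−α) = 102.96/159.96 = 0.6437;  α = 0.3563.

0.356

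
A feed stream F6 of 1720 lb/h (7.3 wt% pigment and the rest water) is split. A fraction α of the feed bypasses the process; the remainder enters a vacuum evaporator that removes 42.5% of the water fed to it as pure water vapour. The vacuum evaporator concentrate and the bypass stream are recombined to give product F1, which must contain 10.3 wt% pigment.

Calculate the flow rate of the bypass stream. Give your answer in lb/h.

448.4 lb/h

All 1720×0.073 = 125.56 lb/h of pigment reaches F1, so F1 = 125.56/0.103 = 1219 lb/h and vapour = 500.97 lb/h.
The evaporator receives (1−α)·1720 of feed at 0.927 water and removes 0.425 of that water:
0.425×0.927×(1−α)×1720 = 500.97
(1−α) = 500.97/677.64 = 0.7393;  α = 0.2607.
Bypass flow = 0.2607×1720 = 448.42 lb/h.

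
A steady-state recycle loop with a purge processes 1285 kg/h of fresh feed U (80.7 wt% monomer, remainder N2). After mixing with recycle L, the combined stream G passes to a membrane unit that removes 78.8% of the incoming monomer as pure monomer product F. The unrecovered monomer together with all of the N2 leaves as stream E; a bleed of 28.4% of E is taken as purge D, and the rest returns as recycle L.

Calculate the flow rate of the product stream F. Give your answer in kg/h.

monomer in G: m_A = 1285×0.807 + (1−0.284)·(1−0.788)·m_A, so m_A = 1037/0.8482 = 1222.6 kg/h.
Product F = 0.788×1222.6 = 963.39 kg/h.

963.4 kg/h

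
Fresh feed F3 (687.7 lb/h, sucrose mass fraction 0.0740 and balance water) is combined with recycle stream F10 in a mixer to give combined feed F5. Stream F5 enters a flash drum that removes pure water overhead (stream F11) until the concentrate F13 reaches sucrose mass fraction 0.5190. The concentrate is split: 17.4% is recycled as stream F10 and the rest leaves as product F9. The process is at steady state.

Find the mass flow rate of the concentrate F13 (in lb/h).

Overall sucrose balance (none leaves overhead): sucrose in fresh feed = sucrose in product, i.e. 687.7×0.074 = (1−0.174)·F13·0.519.
F13 = 50.89/(0.519×0.826) = 118.71 lb/h.

118.7 lb/h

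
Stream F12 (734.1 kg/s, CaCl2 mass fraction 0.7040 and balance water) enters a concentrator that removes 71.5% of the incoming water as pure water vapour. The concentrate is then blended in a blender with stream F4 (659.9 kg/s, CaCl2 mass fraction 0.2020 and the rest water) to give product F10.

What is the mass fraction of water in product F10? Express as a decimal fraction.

0.4751

Vapour removed = 0.715×0.296×734.1 = 155.36 kg/s; concentrate = 578.74 kg/s.
water reaching the mixer = 61.929 (from concentrate) + 659.9×0.798 = 588.53 kg/s.
Product flow = 578.74 + 659.9 = 1238.6 kg/s; water fraction = 0.4751.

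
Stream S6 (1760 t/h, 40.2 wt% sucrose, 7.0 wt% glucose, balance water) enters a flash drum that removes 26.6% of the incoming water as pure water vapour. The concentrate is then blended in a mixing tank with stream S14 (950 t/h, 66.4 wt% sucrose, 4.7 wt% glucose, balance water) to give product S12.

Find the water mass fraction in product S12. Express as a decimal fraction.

Vapour removed = 0.266×0.528×1760 = 247.19 t/h; concentrate = 1512.8 t/h.
water reaching the mixer = 682.09 (from concentrate) + 950×0.289 = 956.64 t/h.
Product flow = 1512.8 + 950 = 2462.8 t/h; water fraction = 0.388.

0.388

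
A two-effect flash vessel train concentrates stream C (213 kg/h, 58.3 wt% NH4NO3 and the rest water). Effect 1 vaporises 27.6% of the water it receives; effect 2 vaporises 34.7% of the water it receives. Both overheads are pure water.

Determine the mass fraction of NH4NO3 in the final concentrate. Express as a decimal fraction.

0.7473

water in feed = 213×0.417 = 88.821 kg/h.
After stage 1: water left = (1−0.276)×88.821 = 64.306; stream total = 188.49 kg/h.
After stage 2: water left = (1−0.347)×64.306 = 41.992; final concentrate = 166.17 kg/h.
NH4NO3 fraction = 124.18/166.17 = 0.7473.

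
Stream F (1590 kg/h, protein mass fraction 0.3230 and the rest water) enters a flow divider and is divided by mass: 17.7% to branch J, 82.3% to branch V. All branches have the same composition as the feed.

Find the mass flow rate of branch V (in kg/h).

Branch V flow = 0.823×1590 = 1308.6 kg/h.

1309 kg/h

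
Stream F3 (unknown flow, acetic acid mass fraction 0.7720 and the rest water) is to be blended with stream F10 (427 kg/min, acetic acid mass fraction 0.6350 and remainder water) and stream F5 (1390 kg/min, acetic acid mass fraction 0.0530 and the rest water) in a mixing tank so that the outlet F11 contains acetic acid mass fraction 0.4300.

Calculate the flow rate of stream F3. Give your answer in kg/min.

1276 kg/min

Let F3 be the unknown flow. Total out = 1817 + F3.
acetic acid balance: 344.81 + 0.772·F3 = 0.430·(1817 + F3)
(0.772 − 0.430)·F3 = 0.430×1817 − 344.81 = 436.49
F3 = 436.49 / 0.342 = 1276.3 kg/min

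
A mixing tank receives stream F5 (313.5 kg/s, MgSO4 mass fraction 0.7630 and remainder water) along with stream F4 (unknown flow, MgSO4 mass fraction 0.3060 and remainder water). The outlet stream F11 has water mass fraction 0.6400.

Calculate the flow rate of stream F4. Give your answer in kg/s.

2340 kg/s

Let F4 be the unknown flow. Total out = 313.5 + F4.
water balance: 74.299 + 0.694·F4 = 0.640·(313.5 + F4)
(0.694 − 0.640)·F4 = 0.640×313.5 − 74.299 = 126.34
F4 = 126.34 / 0.054 = 2339.6 kg/s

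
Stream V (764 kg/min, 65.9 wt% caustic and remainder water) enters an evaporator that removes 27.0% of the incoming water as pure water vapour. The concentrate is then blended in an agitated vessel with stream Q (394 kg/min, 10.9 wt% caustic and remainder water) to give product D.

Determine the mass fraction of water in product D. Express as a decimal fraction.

Vapour removed = 0.270×0.341×764 = 70.341 kg/min; concentrate = 693.66 kg/min.
water reaching the mixer = 190.18 (from concentrate) + 394×0.891 = 541.24 kg/min.
Product flow = 693.66 + 394 = 1087.7 kg/min; water fraction = 0.498.

0.498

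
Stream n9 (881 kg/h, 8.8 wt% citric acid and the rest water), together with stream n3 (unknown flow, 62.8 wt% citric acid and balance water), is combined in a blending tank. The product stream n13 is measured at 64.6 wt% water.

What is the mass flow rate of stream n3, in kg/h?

855.3 kg/h

Let n3 be the unknown flow. Total out = 881 + n3.
water balance: 803.47 + 0.372·n3 = 0.646·(881 + n3)
(0.372 − 0.646)·n3 = 0.646×881 − 803.47 = -234.35
n3 = -234.35 / -0.274 = 855.28 kg/h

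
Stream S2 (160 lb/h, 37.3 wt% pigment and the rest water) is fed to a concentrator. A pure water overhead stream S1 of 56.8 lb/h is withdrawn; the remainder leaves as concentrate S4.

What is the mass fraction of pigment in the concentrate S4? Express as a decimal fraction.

0.578

pigment is not removed: 160×0.373 = 59.68 lb/h of pigment enters S4.
Concentrate = 160 − 56.8 = 103.2 lb/h.
Mass fraction = 59.68/103.2 = 0.578.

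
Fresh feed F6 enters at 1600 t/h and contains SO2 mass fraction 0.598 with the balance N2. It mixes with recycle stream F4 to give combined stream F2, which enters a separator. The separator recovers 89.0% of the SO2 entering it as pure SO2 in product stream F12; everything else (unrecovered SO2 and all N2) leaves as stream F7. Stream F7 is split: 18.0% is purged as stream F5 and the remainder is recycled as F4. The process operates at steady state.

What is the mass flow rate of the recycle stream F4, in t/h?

3025 t/h

N2 enters only via F6 and leaves only via the purge: 1600×0.402 = 0.180×(N2 in F7), and the separator passes all N2, so N2 in F2 = N2 in F7 = 3573.3 t/h.
SO2 in F2: m_A = 1600×0.598 + (1−0.180)·(1−0.890)·m_A, so m_A = 956.8/0.9098 = 1051.7 t/h.
F7 = (1−0.890)×1051.7 + 3573.3 = 3689 t/h.
Recycle F4 = (1−0.180)×3689 = 3025 t/h.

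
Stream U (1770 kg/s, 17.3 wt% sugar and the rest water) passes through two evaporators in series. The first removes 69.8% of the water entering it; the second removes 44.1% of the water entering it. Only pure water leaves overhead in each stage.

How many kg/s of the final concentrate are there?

water in feed = 1770×0.827 = 1463.8 kg/s.
After stage 1: water left = (1−0.698)×1463.8 = 442.06; stream total = 748.27 kg/s.
After stage 2: water left = (1−0.441)×442.06 = 247.11; final concentrate = 553.32 kg/s.

553.3 kg/s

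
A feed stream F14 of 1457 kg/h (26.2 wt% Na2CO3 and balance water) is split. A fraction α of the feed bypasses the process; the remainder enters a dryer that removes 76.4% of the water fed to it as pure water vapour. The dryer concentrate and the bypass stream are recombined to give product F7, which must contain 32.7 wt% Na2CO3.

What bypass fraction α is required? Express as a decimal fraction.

All 1457×0.262 = 381.73 kg/h of Na2CO3 reaches F7, so F7 = 381.73/0.327 = 1167.4 kg/h and vapour = 289.62 kg/h.
The evaporator receives (1−α)·1457 of feed at 0.738 water and removes 0.764 of that water:
0.764×0.738×(1−α)×1457 = 289.62
(1−α) = 289.62/821.5 = 0.3525;  α = 0.6475.

0.647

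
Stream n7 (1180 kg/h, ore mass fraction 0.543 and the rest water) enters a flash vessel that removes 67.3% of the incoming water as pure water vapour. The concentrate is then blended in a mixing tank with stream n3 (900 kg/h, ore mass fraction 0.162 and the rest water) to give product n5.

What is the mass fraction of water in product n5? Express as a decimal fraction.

Vapour removed = 0.673×0.457×1180 = 362.92 kg/h; concentrate = 817.08 kg/h.
water reaching the mixer = 176.34 (from concentrate) + 900×0.838 = 930.54 kg/h.
Product flow = 817.08 + 900 = 1717.1 kg/h; water fraction = 0.542.

0.542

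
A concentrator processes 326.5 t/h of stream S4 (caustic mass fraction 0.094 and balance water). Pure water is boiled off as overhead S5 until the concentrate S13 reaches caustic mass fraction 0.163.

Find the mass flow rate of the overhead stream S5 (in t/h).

caustic is conserved: 326.5×0.094 = 30.691 t/h all reports to the concentrate.
Concentrate = 30.691/(target fraction) = 188.29 t/h.
Overhead = 326.5 − 188.29 = 138.21 t/h.

138.2 t/h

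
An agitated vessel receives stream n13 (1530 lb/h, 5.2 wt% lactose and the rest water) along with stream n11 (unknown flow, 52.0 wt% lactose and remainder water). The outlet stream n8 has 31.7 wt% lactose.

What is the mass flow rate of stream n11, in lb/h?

Let n11 be the unknown flow. Total out = 1530 + n11.
lactose balance: 79.56 + 0.520·n11 = 0.317·(1530 + n11)
(0.520 − 0.317)·n11 = 0.317×1530 − 79.56 = 405.45
n11 = 405.45 / 0.203 = 1997.3 lb/h

1997 lb/h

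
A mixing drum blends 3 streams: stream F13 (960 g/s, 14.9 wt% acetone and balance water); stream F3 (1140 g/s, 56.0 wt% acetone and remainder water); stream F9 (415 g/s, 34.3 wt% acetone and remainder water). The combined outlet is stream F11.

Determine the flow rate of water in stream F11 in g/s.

1591 g/s

water out = water in = 960×0.851 + 1140×0.440 + 415×0.657 = 1591.2 g/s.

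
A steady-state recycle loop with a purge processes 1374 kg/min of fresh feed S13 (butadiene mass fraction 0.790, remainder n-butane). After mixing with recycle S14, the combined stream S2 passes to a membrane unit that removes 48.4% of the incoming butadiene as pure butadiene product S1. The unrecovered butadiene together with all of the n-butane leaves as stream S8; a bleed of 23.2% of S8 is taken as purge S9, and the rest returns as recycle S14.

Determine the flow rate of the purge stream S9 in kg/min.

n-butane enters only via S13 and leaves only via the purge: 1374×0.210 = 0.232×(n-butane in S8), and the membrane unit passes all n-butane, so n-butane in S2 = n-butane in S8 = 1243.7 kg/min.
butadiene in S2: m_A = 1374×0.790 + (1−0.232)·(1−0.484)·m_A, so m_A = 1085.5/0.6037 = 1798 kg/min.
S8 = (1−0.484)×1798 + 1243.7 = 2171.5 kg/min.
Purge S9 = 0.232×2171.5 = 503.78 kg/min.

503.8 kg/min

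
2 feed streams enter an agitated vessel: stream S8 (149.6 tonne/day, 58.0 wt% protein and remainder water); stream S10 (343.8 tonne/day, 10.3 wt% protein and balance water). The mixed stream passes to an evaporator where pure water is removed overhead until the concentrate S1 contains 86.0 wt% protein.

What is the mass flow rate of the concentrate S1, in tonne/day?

142.1 tonne/day

protein entering = 149.6×0.580 + 343.8×0.103 = 122.18 tonne/day.
All protein reports to S1, so S1 = 122.18/0.860 = 142.07 tonne/day.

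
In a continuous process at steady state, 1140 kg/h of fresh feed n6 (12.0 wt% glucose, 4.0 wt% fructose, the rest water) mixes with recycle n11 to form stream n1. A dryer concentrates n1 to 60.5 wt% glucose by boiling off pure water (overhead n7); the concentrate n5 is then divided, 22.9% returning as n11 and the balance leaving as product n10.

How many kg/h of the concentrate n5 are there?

Overall glucose balance (none leaves overhead): glucose in fresh feed = glucose in product, i.e. 1140×0.120 = (1−0.229)·n5·0.605.
n5 = 136.8/(0.605×0.771) = 293.28 kg/h.

293.3 kg/h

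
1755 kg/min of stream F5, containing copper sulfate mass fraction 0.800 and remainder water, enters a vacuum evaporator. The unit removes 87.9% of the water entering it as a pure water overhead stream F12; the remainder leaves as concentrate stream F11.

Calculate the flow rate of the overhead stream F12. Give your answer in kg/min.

water entering = 1755×0.200 = 351 kg/min; overhead removed = 0.879×351 = 308.53 kg/min.

308.5 kg/min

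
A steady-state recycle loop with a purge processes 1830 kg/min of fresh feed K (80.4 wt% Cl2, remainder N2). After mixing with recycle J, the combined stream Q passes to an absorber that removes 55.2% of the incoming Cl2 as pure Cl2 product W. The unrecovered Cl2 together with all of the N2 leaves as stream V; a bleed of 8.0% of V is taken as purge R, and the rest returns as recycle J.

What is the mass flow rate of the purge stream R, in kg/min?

N2 enters only via K and leaves only via the purge: 1830×0.196 = 0.080×(N2 in V), and the absorber passes all N2, so N2 in Q = N2 in V = 4483.5 kg/min.
Cl2 in Q: m_A = 1830×0.804 + (1−0.080)·(1−0.552)·m_A, so m_A = 1471.3/0.5878 = 2502.9 kg/min.
V = (1−0.552)×2502.9 + 4483.5 = 5604.8 kg/min.
Purge R = 0.080×5604.8 = 448.38 kg/min.

448.4 kg/min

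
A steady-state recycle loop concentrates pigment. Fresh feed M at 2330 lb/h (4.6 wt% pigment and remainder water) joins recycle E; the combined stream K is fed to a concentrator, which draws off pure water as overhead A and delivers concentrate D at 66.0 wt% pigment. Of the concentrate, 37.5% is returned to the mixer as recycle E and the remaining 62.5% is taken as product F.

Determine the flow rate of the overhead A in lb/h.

2168 lb/h

Overall pigment balance (none leaves overhead): pigment in fresh feed = pigment in product, i.e. 2330×0.046 = (1−0.375)·D·0.660.
D = 107.18/(0.660×0.625) = 259.83 lb/h.
Recycle E = 0.375×259.83 = 97.436 lb/h.
Combined feed K = 2330 + 97.436 = 2427.4 lb/h.
Overhead A = K − D = 2427.4 − 259.83 = 2167.6 lb/h.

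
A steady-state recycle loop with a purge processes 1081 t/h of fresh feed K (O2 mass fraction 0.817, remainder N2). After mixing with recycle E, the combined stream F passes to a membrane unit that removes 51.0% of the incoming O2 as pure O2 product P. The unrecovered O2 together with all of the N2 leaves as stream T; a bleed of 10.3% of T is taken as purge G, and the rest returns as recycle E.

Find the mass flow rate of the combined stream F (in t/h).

3496 t/h

N2 enters only via K and leaves only via the purge: 1081×0.183 = 0.103×(N2 in T), and the membrane unit passes all N2, so N2 in F = N2 in T = 1920.6 t/h.
O2 in F: m_A = 1081×0.817 + (1−0.103)·(1−0.510)·m_A, so m_A = 883.18/0.5605 = 1575.8 t/h.
F = 1575.8 + 1920.6 = 3496.4 t/h.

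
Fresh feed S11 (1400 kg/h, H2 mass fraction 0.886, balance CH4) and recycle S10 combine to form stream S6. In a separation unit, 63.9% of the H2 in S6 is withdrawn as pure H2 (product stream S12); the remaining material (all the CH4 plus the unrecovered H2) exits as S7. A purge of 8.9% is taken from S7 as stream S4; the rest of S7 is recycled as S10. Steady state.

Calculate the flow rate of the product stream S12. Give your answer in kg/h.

H2 in S6: m_A = 1400×0.886 + (1−0.089)·(1−0.639)·m_A, so m_A = 1240.4/0.6711 = 1848.2 kg/h.
Product S12 = 0.639×1848.2 = 1181 kg/h.

1181 kg/h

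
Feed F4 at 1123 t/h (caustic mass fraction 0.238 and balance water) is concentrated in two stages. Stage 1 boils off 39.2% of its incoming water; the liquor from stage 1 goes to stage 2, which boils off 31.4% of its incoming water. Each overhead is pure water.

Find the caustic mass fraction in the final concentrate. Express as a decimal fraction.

water in feed = 1123×0.762 = 855.73 t/h.
After stage 1: water left = (1−0.392)×855.73 = 520.28; stream total = 787.56 t/h.
After stage 2: water left = (1−0.314)×520.28 = 356.91; final concentrate = 624.19 t/h.
caustic fraction = 267.27/624.19 = 0.428.

0.428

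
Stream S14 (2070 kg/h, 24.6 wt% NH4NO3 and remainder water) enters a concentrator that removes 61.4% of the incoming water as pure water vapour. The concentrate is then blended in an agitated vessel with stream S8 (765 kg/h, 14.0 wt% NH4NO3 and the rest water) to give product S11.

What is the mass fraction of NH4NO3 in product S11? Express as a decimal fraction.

Vapour removed = 0.614×0.754×2070 = 958.32 kg/h; concentrate = 1111.7 kg/h.
NH4NO3 reaching the mixer = 509.22 (from concentrate) + 765×0.140 = 616.32 kg/h.
Product flow = 1111.7 + 765 = 1876.7 kg/h; NH4NO3 fraction = 0.3284.

0.3284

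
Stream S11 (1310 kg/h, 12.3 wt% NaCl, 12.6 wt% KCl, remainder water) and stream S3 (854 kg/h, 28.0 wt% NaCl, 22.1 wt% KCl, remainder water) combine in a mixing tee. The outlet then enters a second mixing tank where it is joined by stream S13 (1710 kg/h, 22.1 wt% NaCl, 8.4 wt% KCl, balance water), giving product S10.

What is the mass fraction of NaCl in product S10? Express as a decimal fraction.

Overall, product flow = 3874 kg/h.
NaCl in = 1310×0.123 + 854×0.280 + 1710×0.221 = 778.16 kg/h.
NaCl fraction in S10 = 0.201.

0.201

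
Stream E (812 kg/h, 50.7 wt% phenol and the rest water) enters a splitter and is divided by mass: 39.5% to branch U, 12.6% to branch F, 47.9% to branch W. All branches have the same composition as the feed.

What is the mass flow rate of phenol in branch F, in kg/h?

Branch F total = 0.126×812 = 102.31 kg/h.
phenol in F = 0.507×102.31 = 51.872 kg/h.

51.87 kg/h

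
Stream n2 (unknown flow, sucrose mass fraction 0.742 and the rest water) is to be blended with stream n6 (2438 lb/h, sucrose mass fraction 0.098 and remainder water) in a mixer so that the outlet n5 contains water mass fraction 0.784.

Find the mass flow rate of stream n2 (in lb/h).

Let n2 be the unknown flow. Total out = 2438 + n2.
water balance: 2199.1 + 0.258·n2 = 0.784·(2438 + n2)
(0.258 − 0.784)·n2 = 0.784×2438 − 2199.1 = -287.68
n2 = -287.68 / -0.526 = 546.93 lb/h

546.9 lb/h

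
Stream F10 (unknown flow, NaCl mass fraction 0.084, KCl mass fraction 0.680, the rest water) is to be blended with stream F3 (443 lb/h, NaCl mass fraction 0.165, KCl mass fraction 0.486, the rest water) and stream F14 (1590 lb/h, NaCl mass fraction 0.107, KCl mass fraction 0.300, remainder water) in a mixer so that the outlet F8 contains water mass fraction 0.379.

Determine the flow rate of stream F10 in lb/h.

Let F10 be the unknown flow. Total out = 2033 + F10.
water balance: 1097.5 + 0.236·F10 = 0.379·(2033 + F10)
(0.236 − 0.379)·F10 = 0.379×2033 − 1097.5 = -326.97
F10 = -326.97 / -0.143 = 2286.5 lb/h

2287 lb/h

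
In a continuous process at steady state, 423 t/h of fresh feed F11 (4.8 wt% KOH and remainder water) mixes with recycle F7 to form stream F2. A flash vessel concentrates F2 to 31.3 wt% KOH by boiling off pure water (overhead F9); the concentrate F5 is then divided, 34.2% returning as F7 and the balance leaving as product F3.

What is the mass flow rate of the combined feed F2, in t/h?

456.7 t/h

Overall KOH balance (none leaves overhead): KOH in fresh feed = KOH in product, i.e. 423×0.048 = (1−0.342)·F5·0.313.
F5 = 20.304/(0.313×0.658) = 98.585 t/h.
Recycle F7 = 0.342×98.585 = 33.716 t/h.
Combined feed F2 = 423 + 33.716 = 456.72 t/h.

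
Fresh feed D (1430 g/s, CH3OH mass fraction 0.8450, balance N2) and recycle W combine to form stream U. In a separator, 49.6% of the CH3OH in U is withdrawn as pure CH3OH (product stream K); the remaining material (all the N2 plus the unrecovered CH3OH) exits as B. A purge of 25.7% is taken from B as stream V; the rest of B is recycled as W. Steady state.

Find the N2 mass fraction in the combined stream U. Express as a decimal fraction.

0.3087

N2 enters only via D and leaves only via the purge: 1430×0.155 = 0.257×(N2 in B), and the separator passes all N2, so N2 in U = N2 in B = 862.45 g/s.
CH3OH in U: m_A = 1430×0.845 + (1−0.257)·(1−0.496)·m_A, so m_A = 1208.3/0.6255 = 1931.7 g/s.
U = 1931.7 + 862.45 = 2794.2 g/s.
N2 fraction in U = 862.45/2794.2 = 0.3087.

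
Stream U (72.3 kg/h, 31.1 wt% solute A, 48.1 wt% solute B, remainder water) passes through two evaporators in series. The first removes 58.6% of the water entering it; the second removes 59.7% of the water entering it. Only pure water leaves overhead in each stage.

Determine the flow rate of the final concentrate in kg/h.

59.77 kg/h

water in feed = 72.3×0.208 = 15.038 kg/h.
After stage 1: water left = (1−0.586)×15.038 = 6.2259; stream total = 63.487 kg/h.
After stage 2: water left = (1−0.597)×6.2259 = 2.509; final concentrate = 59.771 kg/h.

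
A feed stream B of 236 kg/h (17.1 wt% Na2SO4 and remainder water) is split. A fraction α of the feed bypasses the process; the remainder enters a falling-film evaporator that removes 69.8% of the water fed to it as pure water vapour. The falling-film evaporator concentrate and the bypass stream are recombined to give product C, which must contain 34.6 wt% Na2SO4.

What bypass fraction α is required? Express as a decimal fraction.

0.126

All 236×0.171 = 40.356 kg/h of Na2SO4 reaches C, so C = 40.356/0.346 = 116.64 kg/h and vapour = 119.36 kg/h.
The evaporator receives (1−α)·236 of feed at 0.829 water and removes 0.698 of that water:
0.698×0.829×(1−α)×236 = 119.36
(1−α) = 119.36/136.56 = 0.8741;  α = 0.1259.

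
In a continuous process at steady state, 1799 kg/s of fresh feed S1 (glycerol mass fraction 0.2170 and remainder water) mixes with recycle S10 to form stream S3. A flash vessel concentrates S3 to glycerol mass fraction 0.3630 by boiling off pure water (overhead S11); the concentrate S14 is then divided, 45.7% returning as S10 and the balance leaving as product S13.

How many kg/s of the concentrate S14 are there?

1981 kg/s

Overall glycerol balance (none leaves overhead): glycerol in fresh feed = glycerol in product, i.e. 1799×0.217 = (1−0.457)·S14·0.363.
S14 = 390.38/(0.363×0.543) = 1980.5 kg/s.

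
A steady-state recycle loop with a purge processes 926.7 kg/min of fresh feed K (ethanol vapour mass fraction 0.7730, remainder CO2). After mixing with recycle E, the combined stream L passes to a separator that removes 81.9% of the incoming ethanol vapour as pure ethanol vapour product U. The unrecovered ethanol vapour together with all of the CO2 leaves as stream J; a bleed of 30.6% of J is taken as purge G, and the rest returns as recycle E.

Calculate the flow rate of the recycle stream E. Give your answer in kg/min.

CO2 enters only via K and leaves only via the purge: 926.7×0.227 = 0.306×(CO2 in J), and the separator passes all CO2, so CO2 in L = CO2 in J = 687.45 kg/min.
ethanol vapour in L: m_A = 926.7×0.773 + (1−0.306)·(1−0.819)·m_A, so m_A = 716.34/0.8744 = 819.25 kg/min.
J = (1−0.819)×819.25 + 687.45 = 835.74 kg/min.
Recycle E = (1−0.306)×835.74 = 580 kg/min.

580 kg/min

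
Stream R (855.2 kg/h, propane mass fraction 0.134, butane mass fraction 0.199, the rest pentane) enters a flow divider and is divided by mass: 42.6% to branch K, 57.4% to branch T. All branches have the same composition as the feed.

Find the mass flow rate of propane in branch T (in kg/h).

65.78 kg/h

Branch T total = 0.574×855.2 = 490.88 kg/h.
propane in T = 0.134×490.88 = 65.779 kg/h.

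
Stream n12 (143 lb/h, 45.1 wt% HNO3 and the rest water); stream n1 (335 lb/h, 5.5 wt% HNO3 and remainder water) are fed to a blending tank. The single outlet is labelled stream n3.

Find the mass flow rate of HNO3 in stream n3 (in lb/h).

HNO3 out = HNO3 in = 143×0.451 + 335×0.055 = 82.918 lb/h.

82.92 lb/h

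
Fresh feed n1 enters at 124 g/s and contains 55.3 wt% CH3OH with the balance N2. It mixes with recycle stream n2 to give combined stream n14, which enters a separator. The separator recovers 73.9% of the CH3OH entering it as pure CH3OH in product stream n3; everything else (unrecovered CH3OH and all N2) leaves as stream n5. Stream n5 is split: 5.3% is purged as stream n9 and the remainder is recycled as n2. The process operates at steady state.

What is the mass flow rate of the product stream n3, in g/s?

CH3OH in n14: m_A = 124×0.553 + (1−0.053)·(1−0.739)·m_A, so m_A = 68.572/0.7528 = 91.085 g/s.
Product n3 = 0.739×91.085 = 67.312 g/s.

67.31 g/s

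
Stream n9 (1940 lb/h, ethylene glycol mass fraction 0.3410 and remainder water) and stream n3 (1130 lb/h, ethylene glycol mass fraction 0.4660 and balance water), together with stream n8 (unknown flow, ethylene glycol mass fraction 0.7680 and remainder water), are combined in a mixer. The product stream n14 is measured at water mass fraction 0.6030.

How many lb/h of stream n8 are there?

Let n8 be the unknown flow. Total out = 3070 + n8.
water balance: 1881.9 + 0.232·n8 = 0.603·(3070 + n8)
(0.232 − 0.603)·n8 = 0.603×3070 − 1881.9 = -30.67
n8 = -30.67 / -0.371 = 82.668 lb/h

82.67 lb/h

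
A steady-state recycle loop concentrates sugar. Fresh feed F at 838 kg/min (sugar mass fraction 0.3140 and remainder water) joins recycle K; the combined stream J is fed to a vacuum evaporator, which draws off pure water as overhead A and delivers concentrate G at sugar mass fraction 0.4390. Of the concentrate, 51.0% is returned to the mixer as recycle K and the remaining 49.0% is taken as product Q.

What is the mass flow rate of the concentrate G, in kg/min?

1223 kg/min

Overall sugar balance (none leaves overhead): sugar in fresh feed = sugar in product, i.e. 838×0.314 = (1−0.510)·G·0.439.
G = 263.13/(0.439×0.490) = 1223.2 kg/min.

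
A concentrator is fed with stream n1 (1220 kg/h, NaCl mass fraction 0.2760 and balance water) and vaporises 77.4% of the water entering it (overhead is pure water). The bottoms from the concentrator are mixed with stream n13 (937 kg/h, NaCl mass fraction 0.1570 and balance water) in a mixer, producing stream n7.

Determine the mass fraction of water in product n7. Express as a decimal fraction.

Vapour removed = 0.774×0.724×1220 = 683.66 kg/h; concentrate = 536.34 kg/h.
water reaching the mixer = 199.62 (from concentrate) + 937×0.843 = 989.51 kg/h.
Product flow = 536.34 + 937 = 1473.3 kg/h; water fraction = 0.6716.

0.6716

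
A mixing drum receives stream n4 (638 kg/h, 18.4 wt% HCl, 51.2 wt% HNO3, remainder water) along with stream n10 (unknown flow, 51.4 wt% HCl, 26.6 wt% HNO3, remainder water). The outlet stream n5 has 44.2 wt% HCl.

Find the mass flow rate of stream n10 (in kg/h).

Let n10 be the unknown flow. Total out = 638 + n10.
HCl balance: 117.39 + 0.514·n10 = 0.442·(638 + n10)
(0.514 − 0.442)·n10 = 0.442×638 − 117.39 = 164.6
n10 = 164.6 / 0.072 = 2286.2 kg/h

2286 kg/h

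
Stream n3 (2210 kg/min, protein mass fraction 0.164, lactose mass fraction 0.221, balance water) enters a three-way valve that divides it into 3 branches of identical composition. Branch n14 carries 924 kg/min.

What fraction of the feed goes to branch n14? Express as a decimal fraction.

Fraction to n14 = 924/2210 = 0.4181.

0.418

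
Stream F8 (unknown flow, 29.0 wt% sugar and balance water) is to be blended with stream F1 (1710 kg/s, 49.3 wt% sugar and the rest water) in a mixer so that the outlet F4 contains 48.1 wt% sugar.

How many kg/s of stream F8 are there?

107.4 kg/s

Let F8 be the unknown flow. Total out = 1710 + F8.
sugar balance: 843.03 + 0.290·F8 = 0.481·(1710 + F8)
(0.290 − 0.481)·F8 = 0.481×1710 − 843.03 = -20.52
F8 = -20.52 / -0.191 = 107.43 kg/s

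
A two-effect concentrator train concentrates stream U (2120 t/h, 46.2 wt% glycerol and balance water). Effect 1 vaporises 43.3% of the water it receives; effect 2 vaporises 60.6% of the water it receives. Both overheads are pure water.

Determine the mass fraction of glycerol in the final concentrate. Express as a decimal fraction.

0.794

water in feed = 2120×0.538 = 1140.6 t/h.
After stage 1: water left = (1−0.433)×1140.6 = 646.7; stream total = 1626.1 t/h.
After stage 2: water left = (1−0.606)×646.7 = 254.8; final concentrate = 1234.2 t/h.
glycerol fraction = 979.44/1234.2 = 0.794.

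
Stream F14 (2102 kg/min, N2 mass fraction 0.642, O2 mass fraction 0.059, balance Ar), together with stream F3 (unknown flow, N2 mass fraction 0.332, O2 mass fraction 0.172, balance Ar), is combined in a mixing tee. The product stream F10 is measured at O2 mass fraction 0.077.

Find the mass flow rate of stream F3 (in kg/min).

Let F3 be the unknown flow. Total out = 2102 + F3.
O2 balance: 124.02 + 0.172·F3 = 0.077·(2102 + F3)
(0.172 − 0.077)·F3 = 0.077×2102 − 124.02 = 37.836
F3 = 37.836 / 0.095 = 398.27 kg/min

398.3 kg/min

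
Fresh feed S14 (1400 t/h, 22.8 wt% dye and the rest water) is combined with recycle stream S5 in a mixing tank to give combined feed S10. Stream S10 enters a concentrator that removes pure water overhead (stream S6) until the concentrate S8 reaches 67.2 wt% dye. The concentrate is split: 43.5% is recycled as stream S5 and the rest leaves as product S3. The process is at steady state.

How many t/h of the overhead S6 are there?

Overall dye balance (none leaves overhead): dye in fresh feed = dye in product, i.e. 1400×0.228 = (1−0.435)·S8·0.672.
S8 = 319.2/(0.672×0.565) = 840.71 t/h.
Recycle S5 = 0.435×840.71 = 365.71 t/h.
Combined feed S10 = 1400 + 365.71 = 1765.7 t/h.
Overhead S6 = S10 − S8 = 1765.7 − 840.71 = 925 t/h.

925 t/h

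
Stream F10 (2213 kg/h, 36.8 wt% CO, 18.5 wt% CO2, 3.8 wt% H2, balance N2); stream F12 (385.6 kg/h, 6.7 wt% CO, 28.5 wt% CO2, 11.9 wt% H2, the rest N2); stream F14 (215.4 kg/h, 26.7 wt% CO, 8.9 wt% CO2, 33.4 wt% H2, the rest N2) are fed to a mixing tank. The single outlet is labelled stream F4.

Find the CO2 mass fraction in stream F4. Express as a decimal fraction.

Total flow out = 2213 + 385.6 + 215.4 = 2814 kg/h.
CO2 in = 2213×0.185 + 385.6×0.285 + 215.4×0.089 = 538.47 kg/h.
CO2 mass fraction in F4 = 538.47/2814 = 0.191.

0.191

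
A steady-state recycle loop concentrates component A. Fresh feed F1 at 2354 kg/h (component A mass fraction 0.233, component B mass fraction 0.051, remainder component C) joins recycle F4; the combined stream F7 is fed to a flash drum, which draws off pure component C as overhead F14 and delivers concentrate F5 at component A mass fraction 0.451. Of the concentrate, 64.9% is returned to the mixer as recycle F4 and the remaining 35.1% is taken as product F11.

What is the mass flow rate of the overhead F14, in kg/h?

1138 kg/h

Overall component A balance (none leaves overhead): component A in fresh feed = component A in product, i.e. 2354×0.233 = (1−0.649)·F5·0.451.
F5 = 548.48/(0.451×0.351) = 3464.8 kg/h.
Recycle F4 = 0.649×3464.8 = 2248.7 kg/h.
Combined feed F7 = 2354 + 2248.7 = 4602.7 kg/h.
Overhead F14 = F7 − F5 = 4602.7 − 3464.8 = 1137.9 kg/h.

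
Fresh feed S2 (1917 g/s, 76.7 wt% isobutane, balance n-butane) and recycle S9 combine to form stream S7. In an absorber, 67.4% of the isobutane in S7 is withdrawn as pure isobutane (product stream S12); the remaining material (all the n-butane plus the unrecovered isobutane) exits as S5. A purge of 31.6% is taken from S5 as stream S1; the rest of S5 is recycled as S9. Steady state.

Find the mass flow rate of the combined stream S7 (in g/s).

3306 g/s

n-butane enters only via S2 and leaves only via the purge: 1917×0.233 = 0.316×(n-butane in S5), and the absorber passes all n-butane, so n-butane in S7 = n-butane in S5 = 1413.5 g/s.
isobutane in S7: m_A = 1917×0.767 + (1−0.316)·(1−0.674)·m_A, so m_A = 1470.3/0.7770 = 1892.3 g/s.
S7 = 1892.3 + 1413.5 = 3305.8 g/s.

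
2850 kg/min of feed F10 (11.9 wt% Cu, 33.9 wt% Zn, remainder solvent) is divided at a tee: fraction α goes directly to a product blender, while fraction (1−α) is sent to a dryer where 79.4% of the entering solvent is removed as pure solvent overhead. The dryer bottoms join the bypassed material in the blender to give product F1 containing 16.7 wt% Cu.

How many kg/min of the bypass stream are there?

946.5 kg/min

All 2850×0.119 = 339.15 kg/min of Cu reaches F1, so F1 = 339.15/0.167 = 2030.8 kg/min and vapour = 819.16 kg/min.
The evaporator receives (1−α)·2850 of feed at 0.542 solvent and removes 0.794 of that solvent:
0.794×0.542×(1−α)×2850 = 819.16
(1−α) = 819.16/1226.5 = 0.6679;  α = 0.3321.
Bypass flow = 0.3321×2850 = 946.51 kg/min.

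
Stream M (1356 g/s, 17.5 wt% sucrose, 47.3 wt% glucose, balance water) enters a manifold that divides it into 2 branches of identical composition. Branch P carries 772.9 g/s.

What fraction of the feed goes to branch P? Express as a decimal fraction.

0.570

Fraction to P = 772.9/1356 = 0.5700.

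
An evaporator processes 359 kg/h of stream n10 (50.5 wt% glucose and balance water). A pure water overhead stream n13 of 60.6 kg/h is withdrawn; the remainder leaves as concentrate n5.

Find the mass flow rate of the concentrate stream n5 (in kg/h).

Concentrate = 359 − 60.6 = 298.4 kg/h.

298.4 kg/h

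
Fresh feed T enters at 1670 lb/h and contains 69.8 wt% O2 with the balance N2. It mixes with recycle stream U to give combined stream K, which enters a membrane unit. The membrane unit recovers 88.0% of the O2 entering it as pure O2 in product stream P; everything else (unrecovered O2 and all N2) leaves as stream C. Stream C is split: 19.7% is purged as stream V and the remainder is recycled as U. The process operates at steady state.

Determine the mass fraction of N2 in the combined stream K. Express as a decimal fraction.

N2 enters only via T and leaves only via the purge: 1670×0.302 = 0.197×(N2 in C), and the membrane unit passes all N2, so N2 in K = N2 in C = 2560.1 lb/h.
O2 in K: m_A = 1670×0.698 + (1−0.197)·(1−0.880)·m_A, so m_A = 1165.7/0.9036 = 1290 lb/h.
K = 1290 + 2560.1 = 3850.1 lb/h.
N2 fraction in K = 2560.1/3850.1 = 0.665.

0.665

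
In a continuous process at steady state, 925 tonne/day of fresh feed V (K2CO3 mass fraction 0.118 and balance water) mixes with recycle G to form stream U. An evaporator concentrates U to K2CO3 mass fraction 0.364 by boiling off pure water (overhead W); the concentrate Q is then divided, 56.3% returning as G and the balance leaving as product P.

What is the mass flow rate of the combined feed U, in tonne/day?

1311 tonne/day

Overall K2CO3 balance (none leaves overhead): K2CO3 in fresh feed = K2CO3 in product, i.e. 925×0.118 = (1−0.563)·Q·0.364.
Q = 109.15/(0.364×0.437) = 686.18 tonne/day.
Recycle G = 0.563×686.18 = 386.32 tonne/day.
Combined feed U = 925 + 386.32 = 1311.3 tonne/day.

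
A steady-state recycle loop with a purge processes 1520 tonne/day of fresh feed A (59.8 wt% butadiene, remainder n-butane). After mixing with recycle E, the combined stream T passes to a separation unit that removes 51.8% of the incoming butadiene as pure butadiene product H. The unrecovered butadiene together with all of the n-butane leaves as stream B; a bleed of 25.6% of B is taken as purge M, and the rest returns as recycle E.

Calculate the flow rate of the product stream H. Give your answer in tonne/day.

734.1 tonne/day

butadiene in T: m_A = 1520×0.598 + (1−0.256)·(1−0.518)·m_A, so m_A = 908.96/0.6414 = 1417.2 tonne/day.
Product H = 0.518×1417.2 = 734.09 tonne/day.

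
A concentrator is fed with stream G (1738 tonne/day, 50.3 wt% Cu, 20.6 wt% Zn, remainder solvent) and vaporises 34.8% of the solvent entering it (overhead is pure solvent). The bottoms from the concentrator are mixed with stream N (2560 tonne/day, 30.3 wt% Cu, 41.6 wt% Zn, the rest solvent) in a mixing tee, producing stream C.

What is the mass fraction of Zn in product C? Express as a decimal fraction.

Vapour removed = 0.348×0.291×1738 = 176 tonne/day; concentrate = 1562 tonne/day.
Zn reaching the mixer = 358.03 (from concentrate) + 2560×0.416 = 1423 tonne/day.
Product flow = 1562 + 2560 = 4122 tonne/day; Zn fraction = 0.3452.

0.3452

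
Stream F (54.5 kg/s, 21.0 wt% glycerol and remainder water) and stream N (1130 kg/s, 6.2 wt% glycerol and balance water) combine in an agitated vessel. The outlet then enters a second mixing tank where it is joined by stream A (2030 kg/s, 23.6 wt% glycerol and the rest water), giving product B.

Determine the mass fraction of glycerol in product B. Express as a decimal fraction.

0.174

Overall, product flow = 3214.5 kg/s.
glycerol in = 54.5×0.210 + 1130×0.062 + 2030×0.236 = 560.59 kg/s.
glycerol fraction in B = 0.174.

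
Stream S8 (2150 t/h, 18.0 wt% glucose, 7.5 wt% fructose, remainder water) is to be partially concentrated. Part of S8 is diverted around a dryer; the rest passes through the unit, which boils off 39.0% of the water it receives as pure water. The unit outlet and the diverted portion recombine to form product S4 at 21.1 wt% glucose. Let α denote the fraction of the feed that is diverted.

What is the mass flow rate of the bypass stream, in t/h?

All 2150×0.180 = 387 t/h of glucose reaches S4, so S4 = 387/0.211 = 1834.1 t/h and vapour = 315.88 t/h.
The evaporator receives (1−α)·2150 of feed at 0.745 water and removes 0.390 of that water:
0.390×0.745×(1−α)×2150 = 315.88
(1−α) = 315.88/624.68 = 0.5057;  α = 0.4943.
Bypass flow = 0.4943×2150 = 1062.8 t/h.

1063 t/h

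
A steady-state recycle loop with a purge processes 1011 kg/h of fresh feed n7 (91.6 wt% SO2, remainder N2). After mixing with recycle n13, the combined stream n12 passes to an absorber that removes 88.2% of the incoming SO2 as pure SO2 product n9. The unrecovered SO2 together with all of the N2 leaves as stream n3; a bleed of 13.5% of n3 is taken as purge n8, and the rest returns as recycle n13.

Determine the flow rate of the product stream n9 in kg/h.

909.6 kg/h

SO2 in n12: m_A = 1011×0.916 + (1−0.135)·(1−0.882)·m_A, so m_A = 926.08/0.8979 = 1031.3 kg/h.
Product n9 = 0.882×1031.3 = 909.65 kg/h.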